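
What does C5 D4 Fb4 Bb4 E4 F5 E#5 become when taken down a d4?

G#4 A#3 C4 F#4 B#3 C#5 B##4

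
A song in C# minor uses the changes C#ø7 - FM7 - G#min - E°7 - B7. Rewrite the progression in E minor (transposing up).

C# minor up to E minor is a minor third; each chord root moves by that interval while the quality stays the same.
C#ø7: root C# up a minor third → E, giving Eø7.
FM7: root F up a minor third → Ab, giving AbM7.
G#min: root G# up a minor third → B, giving Bmin.
E°7: root E up a minor third → G, giving G°7.
B7: root B up a minor third → D, giving D7.

Eø7 AbM7 Bmin G°7 D7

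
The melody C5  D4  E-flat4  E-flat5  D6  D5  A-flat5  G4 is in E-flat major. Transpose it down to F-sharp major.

D#4 E#3 F#3 F#4 E#5 E#4 B4 A#3

From E-flat down to F-sharp is a diminished seventh; apply that to each pitch.
C5 → D#4
D4 → E#3
Eb4 → F#3
Eb5 → F#4
D6 → E#5
D5 → E#4
Ab5 → B4
G4 → A#3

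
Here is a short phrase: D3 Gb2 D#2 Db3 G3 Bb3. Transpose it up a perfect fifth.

A3 Db3 A#2 Ab3 D4 F4

D3 to A3
Gb2 to Db3
D#2 to A#2
Db3 to Ab3
G3 to D4
Bb3 to F4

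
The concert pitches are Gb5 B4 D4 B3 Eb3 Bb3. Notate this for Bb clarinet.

Ab5 C#5 E4 C#4 F3 C4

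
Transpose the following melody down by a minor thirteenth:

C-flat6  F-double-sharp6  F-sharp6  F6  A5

Eb4 A##4 A#4 A4 C#4

A minor thirteenth down from Cb6 gives Eb4.
A minor thirteenth down from F##6 gives A##4.
F#6: a thirteenth down reaches A, and 20 semitones makes it A#4.
A minor thirteenth down from F6 gives A4.
A minor thirteenth down from A5 gives C#4.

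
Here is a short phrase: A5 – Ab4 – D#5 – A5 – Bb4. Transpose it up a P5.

E6 Eb5 A#5 E6 F5

A5 up a perfect fifth is E6.
A perfect fifth up from Ab4 gives Eb5.
D#5: a fifth up reaches A, and 7 semitones makes it A#5.
A5 up a perfect fifth is E6.
Bb4 up a perfect fifth is F5.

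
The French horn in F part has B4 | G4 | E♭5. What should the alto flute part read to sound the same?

First find concert pitch: the French horn in F sounds a perfect fifth below written, so B4 G4 E♭5 sounds E4 C4 Ab4.
Then write for alto flute: it sounds a perfect fourth below written, so the part must be a perfect fourth above concert.
E4 → A4
C4 → F4
Ab4 → Db5

A4 F4 Db5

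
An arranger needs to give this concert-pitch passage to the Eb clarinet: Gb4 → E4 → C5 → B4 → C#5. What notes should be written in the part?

Eb4 C#4 A4 G#4 A#4

The Eb clarinet sounds a minor third above written, so the written part must be a minor third below concert — transpose each note down.
Gb4 to Eb4
E4 to C#4
C5 to A4
B4 to G#4
C#5 to A#4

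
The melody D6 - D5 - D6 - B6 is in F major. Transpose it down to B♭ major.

F major to B♭ major down is a perfect fifth, so every note moves down by that interval.
D6 becomes G5
D5 becomes G4
D6 becomes G5
B6 becomes E6

G5 G4 G5 E6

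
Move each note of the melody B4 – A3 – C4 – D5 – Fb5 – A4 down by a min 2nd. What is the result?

A#4 G#3 B3 C#5 Eb5 G#4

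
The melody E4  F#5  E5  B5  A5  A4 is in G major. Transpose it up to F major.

D5 E6 D6 A6 G6 G5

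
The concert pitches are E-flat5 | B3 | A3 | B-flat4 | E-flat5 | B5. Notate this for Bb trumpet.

Written C4 sounds as Bb3 on the Bb trumpet, so concert pitches are written a major second up.
Eb5 becomes F5
B3 becomes C#4
A3 becomes B3
Bb4 becomes C5
Eb5 becomes F5
B5 becomes C#6

F5 C#4 B3 C5 F5 C#6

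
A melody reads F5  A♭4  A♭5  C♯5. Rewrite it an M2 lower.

Eb5 Gb4 Gb5 B4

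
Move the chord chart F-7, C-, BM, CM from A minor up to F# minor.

D-7 A- G#M AM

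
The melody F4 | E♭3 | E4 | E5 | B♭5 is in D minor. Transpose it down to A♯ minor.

C#4 B2 B#3 B#4 F#5

From D down to A♯ is a diminished fourth; apply that to each pitch.
F4 to C#4
Eb3 to B2
E4 to B#3
E5 to B#4
Bb5 to F#5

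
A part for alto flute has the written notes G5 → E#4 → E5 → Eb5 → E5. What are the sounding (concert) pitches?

D5 B#3 B4 Bb4 B4

Written C4 on the alto flute sounds as G3, a perfect fourth lower; apply that shift to every note.
G5 -> D5
E#4 -> B#3
E5 -> B4
Eb5 -> Bb4
E5 -> B4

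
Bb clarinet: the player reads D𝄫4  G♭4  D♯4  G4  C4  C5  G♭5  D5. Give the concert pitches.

Cbb4 Fb4 C#4 F4 Bb3 Bb4 Fb5 C5

The Bb clarinet sounds a major second below written, so transpose each written note down a major second.
Dbb4 -> Cbb4
Gb4 -> Fb4
D#4 -> C#4
G4 -> F4
C4 -> Bb3
C5 -> Bb4
Gb5 -> Fb5
D5 -> C5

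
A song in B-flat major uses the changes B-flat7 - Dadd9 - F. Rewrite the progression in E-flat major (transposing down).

Eb7 Gadd9 Bb

B-flat major down to E-flat major is a perfect fifth; each chord root moves by that interval while the quality stays the same.
B-flat7: root B-flat down a perfect fifth → Eb, giving Eb7.
Dadd9: root D down a perfect fifth → G, giving Gadd9.
F: root F down a perfect fifth → Bb, giving Bb.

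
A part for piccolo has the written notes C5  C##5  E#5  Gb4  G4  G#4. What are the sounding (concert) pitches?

C6 C##6 E#6 Gb5 G5 G#5

Written C4 on the piccolo sounds as C5, a perfect octave higher; apply that shift to every note.
C5 -> C6
C##5 -> C##6
E#5 -> E#6
Gb4 -> Gb5
G4 -> G5
G#4 -> G#5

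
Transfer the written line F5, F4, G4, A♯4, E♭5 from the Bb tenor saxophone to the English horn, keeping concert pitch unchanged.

Bb4 Bb3 C4 D#4 Ab4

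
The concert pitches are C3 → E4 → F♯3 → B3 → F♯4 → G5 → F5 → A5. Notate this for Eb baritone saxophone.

A4 C#6 D#5 G#5 D#6 E7 D7 F#7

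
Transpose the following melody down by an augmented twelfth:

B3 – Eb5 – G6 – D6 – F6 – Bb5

An augmented twelfth down from B3 gives Eb2.
Eb5: a twelfth down reaches A, and 20 semitones makes it Abb3.
G6 down an augmented twelfth is Cb5.
D6: a twelfth down reaches G, and 20 semitones makes it Gb4.
F6: a twelfth down reaches B, and 20 semitones makes it Bbb4.
Bb5 down an augmented twelfth is Ebb4.

Eb2 Abb3 Cb5 Gb4 Bbb4 Ebb4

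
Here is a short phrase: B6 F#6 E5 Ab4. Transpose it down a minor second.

B6 becomes A#6
F#6 becomes E#6
E5 becomes D#5
Ab4 becomes G4

A#6 E#6 D#5 G4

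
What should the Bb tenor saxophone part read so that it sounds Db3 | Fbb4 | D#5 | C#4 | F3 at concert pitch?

Eb4 Gbb5 E#6 D#5 G4

Written C4 sounds as Bb2 on the Bb tenor saxophone, so concert pitches are written a major ninth up.
Db3 gives Eb4
Fbb4 gives Gbb5
D#5 gives E#6
C#4 gives D#5
F3 gives G4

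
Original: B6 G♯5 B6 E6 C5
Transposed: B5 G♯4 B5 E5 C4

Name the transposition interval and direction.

From B6 to B5 is 8 letter names — an octave of some quality.
B5 to B6 is 12 semitones, which makes it a perfect octave; the second version is lower, so the direction is down.
Checking another pair — C5 → C4 — gives the same interval.

down a perfect octave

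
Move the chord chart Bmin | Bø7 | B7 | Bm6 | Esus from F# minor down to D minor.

F# minor down to D minor is a major third; each chord root moves by that interval while the quality stays the same.
Bmin: root B down a major third → G, giving Gmin.
Bø7: root B down a major third → G, giving Gø7.
B7: root B down a major third → G, giving G7.
Bm6: root B down a major third → G, giving Gm6.
Esus: root E down a major third → C, giving Csus.

Gmin Gø7 G7 Gm6 Csus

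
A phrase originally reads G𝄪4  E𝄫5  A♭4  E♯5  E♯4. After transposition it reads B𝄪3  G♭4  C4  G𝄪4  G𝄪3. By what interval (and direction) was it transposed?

down a minor sixth

Take the first pair: G##4 → B##3. G to B spans 6 letter names, so the interval is some kind of sixth.
B##3 to G##4 is 8 semitones, which makes it a minor sixth; the second version is lower, so the direction is down.
Checking another pair — E#4 → G##3 — gives the same interval.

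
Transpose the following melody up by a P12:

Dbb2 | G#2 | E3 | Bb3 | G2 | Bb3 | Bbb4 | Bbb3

Abb3 D#4 B4 F5 D4 F5 Fb6 Fb5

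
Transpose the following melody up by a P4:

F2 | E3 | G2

Bb2 A3 C3

F2: a fourth up reaches B, and 5 semitones makes it Bb2.
E3 up a perfect fourth is A3.
G2: a fourth up reaches C, and 5 semitones makes it C3.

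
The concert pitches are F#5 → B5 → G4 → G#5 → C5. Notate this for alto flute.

The alto flute sounds a perfect fourth below written, so the written part must be a perfect fourth above concert — transpose each note up.
F#5 -> B5
B5 -> E6
G4 -> C5
G#5 -> C#6
C5 -> F5

B5 E6 C5 C#6 F5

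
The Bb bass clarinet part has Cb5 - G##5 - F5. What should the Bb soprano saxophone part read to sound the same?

Cb4 G##4 F4

First find concert pitch: the Bb bass clarinet sounds a major ninth below written, so Cb5 G##5 F5 sounds Bbb3 F##4 Eb4.
Then write for Bb soprano saxophone: it sounds a major second below written, so the part must be a major second above concert.
Bbb3 → Cb4
F##4 → G##4
Eb4 → F4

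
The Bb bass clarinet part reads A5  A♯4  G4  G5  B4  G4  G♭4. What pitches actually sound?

The Bb bass clarinet sounds a major ninth below written, so transpose each written note down a major ninth.
A5 → G4
A#4 → G#3
G4 → F3
G5 → F4
B4 → A3
G4 → F3
Gb4 → Fb3

G4 G#3 F3 F4 A3 F3 Fb3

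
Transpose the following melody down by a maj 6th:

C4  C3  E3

C4 to Eb3
C3 to Eb2
E3 to G2

Eb3 Eb2 G2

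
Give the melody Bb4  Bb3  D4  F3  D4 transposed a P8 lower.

Bb4: an octave down reaches B, and 12 semitones makes it Bb3.
Bb3: an octave down reaches B, and 12 semitones makes it Bb2.
D4 down a perfect octave is D3.
F3: an octave down reaches F, and 12 semitones makes it F2.
D4 down a perfect octave is D3.

Bb3 Bb2 D3 F2 D3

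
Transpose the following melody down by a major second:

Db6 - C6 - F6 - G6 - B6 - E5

Cb6 Bb5 Eb6 F6 A6 D5

Db6 to Cb6
C6 to Bb5
F6 to Eb6
G6 to F6
B6 to A6
E5 to D5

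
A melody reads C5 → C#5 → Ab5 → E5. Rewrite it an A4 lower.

Gb4 G4 Ebb5 Bb4

C5 to Gb4
C#5 to G4
Ab5 to Ebb5
E5 to Bb4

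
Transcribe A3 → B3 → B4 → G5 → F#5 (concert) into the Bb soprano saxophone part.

B3 C#4 C#5 A5 G#5

Written C4 sounds as Bb3 on the Bb soprano saxophone, so concert pitches are written a major second up.
A3 -> B3
B3 -> C#4
B4 -> C#5
G5 -> A5
F#5 -> G#5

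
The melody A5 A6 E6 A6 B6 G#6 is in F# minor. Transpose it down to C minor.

Eb5 Eb6 Bb5 Eb6 F6 D6

From F# down to C is an augmented fourth; apply that to each pitch.
A5 -> Eb5
A6 -> Eb6
E6 -> Bb5
A6 -> Eb6
B6 -> F6
G#6 -> D6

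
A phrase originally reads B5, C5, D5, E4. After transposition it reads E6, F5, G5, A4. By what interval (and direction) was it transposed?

up a perfect fourth

From B5 to E6 is 4 letter names — a fourth of some quality.
B5 to E6 is 5 semitones, which makes it a perfect fourth; the second version is higher, so the direction is up.
Checking another pair — E4 → A4 — gives the same interval.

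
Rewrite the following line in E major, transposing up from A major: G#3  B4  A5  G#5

D#4 F#5 E6 D#6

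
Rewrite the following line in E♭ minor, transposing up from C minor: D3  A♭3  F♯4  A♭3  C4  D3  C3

F3 Cb4 A4 Cb4 Eb4 F3 Eb3

From C up to E♭ is a minor third; apply that to each pitch.
D3 → F3
Ab3 → Cb4
F#4 → A4
Ab3 → Cb4
C4 → Eb4
D3 → F3
C3 → Eb3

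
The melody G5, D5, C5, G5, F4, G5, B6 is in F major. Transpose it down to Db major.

From F down to Db is a major third; apply that to each pitch.
G5 gives Eb5
D5 gives Bb4
C5 gives Ab4
G5 gives Eb5
F4 gives Db4
G5 gives Eb5
B6 gives G6

Eb5 Bb4 Ab4 Eb5 Db4 Eb5 G6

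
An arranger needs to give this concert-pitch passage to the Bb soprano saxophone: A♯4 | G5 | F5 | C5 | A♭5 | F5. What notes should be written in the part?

Written C4 sounds as Bb3 on the Bb soprano saxophone, so concert pitches are written a major second up.
A#4 -> B#4
G5 -> A5
F5 -> G5
C5 -> D5
Ab5 -> Bb5
F5 -> G5

B#4 A5 G5 D5 Bb5 G5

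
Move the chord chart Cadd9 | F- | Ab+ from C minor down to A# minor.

C minor down to A# minor is a diminished third; each chord root moves by that interval while the quality stays the same.
Cadd9: root C down a diminished third → A#, giving A#add9.
F-: root F down a diminished third → D#, giving D#-.
Ab+: root Ab down a diminished third → F#, giving F#+.

A#add9 D#- F#+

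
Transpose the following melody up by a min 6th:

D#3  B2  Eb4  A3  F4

B3 G3 Cb5 F4 Db5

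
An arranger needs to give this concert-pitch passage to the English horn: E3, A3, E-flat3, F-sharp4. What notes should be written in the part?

The English horn sounds a perfect fifth below written, so the written part must be a perfect fifth above concert — transpose each note up.
E3 -> B3
A3 -> E4
Eb3 -> Bb3
F#4 -> C#5

B3 E4 Bb3 C#5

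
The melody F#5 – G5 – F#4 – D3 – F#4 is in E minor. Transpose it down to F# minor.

E minor to F# minor down is a minor seventh, so every note moves down by that interval.
F#5 gives G#4
G5 gives A4
F#4 gives G#3
D3 gives E2
F#4 gives G#3

G#4 A4 G#3 E2 G#3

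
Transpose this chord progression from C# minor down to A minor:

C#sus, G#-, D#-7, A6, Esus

Asus E- B-7 F6 Csus

C# minor down to A minor is a major third; each chord root moves by that interval while the quality stays the same.
C#sus: root C# down a major third → A, giving Asus.
G#-: root G# down a major third → E, giving E-.
D#-7: root D# down a major third → B, giving B-7.
A6: root A down a major third → F, giving F6.
Esus: root E down a major third → C, giving Csus.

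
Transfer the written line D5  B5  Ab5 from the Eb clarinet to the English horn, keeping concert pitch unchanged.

C6 A6 Gb6

First find concert pitch: the Eb clarinet sounds a minor third above written, so D5 B5 Ab5 sounds F5 D6 Cb6.
Then write for English horn: it sounds a perfect fifth below written, so the part must be a perfect fifth above concert.
F5 → C6
D6 → A6
Cb6 → Gb6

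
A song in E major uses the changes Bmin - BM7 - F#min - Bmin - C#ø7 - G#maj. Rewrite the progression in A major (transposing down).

Emin EM7 Bmin Emin F#ø7 C#maj

E major down to A major is a perfect fifth; each chord root moves by that interval while the quality stays the same.
Bmin: root B down a perfect fifth → E, giving Emin.
BM7: root B down a perfect fifth → E, giving EM7.
F#min: root F# down a perfect fifth → B, giving Bmin.
Bmin: root B down a perfect fifth → E, giving Emin.
C#ø7: root C# down a perfect fifth → F#, giving F#ø7.
G#maj: root G# down a perfect fifth → C#, giving C#maj.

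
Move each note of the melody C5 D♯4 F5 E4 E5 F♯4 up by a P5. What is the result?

G5 A#4 C6 B4 B5 C#5

C5 gives G5
D#4 gives A#4
F5 gives C6
E4 gives B4
E5 gives B5
F#4 gives C#5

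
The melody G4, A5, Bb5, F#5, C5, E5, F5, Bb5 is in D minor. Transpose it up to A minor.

From D up to A is a perfect fifth; apply that to each pitch.
G4 -> D5
A5 -> E6
Bb5 -> F6
F#5 -> C#6
C5 -> G5
E5 -> B5
F5 -> C6
Bb5 -> F6

D5 E6 F6 C#6 G5 B5 C6 F6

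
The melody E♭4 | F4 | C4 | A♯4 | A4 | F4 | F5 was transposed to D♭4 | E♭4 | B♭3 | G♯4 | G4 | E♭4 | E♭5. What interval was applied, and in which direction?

From Eb4 to Db4 is 2 letter names — a second of some quality.
Db4 to Eb4 is 2 semitones, which makes it a major second; the second version is lower, so the direction is down.
Checking another pair — F5 → Eb5 — gives the same interval.

down a major second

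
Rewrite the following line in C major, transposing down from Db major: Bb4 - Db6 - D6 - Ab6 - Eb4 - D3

A4 C6 C#6 G6 D4 C#3

From Db down to C is a minor second; apply that to each pitch.
Bb4 → A4
Db6 → C6
D6 → C#6
Ab6 → G6
Eb4 → D4
D3 → C#3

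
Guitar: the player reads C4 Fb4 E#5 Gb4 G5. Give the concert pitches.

C3 Fb3 E#4 Gb3 G4

Written C4 on the guitar sounds as C3, a perfect octave lower; apply that shift to every note.
C4 -> C3
Fb4 -> Fb3
E#5 -> E#4
Gb4 -> Gb3
G5 -> G4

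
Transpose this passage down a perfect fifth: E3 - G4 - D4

E3 gives A2
G4 gives C4
D4 gives G3

A2 C4 G3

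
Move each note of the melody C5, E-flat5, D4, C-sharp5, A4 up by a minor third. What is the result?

C5 gives Eb5
Eb5 gives Gb5
D4 gives F4
C#5 gives E5
A4 gives C5

Eb5 Gb5 F4 E5 C5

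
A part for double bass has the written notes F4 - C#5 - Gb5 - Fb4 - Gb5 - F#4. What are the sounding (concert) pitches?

Written C4 on the double bass sounds as C3, a perfect octave lower; apply that shift to every note.
F4 to F3
C#5 to C#4
Gb5 to Gb4
Fb4 to Fb3
Gb5 to Gb4
F#4 to F#3

F3 C#4 Gb4 Fb3 Gb4 F#3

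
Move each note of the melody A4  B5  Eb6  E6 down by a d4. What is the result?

A4 -> E#4
B5 -> F##5
Eb6 -> B5
E6 -> B#5

E#4 F##5 B5 B#5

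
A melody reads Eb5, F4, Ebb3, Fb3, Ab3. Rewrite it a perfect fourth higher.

Ab5 Bb4 Abb3 Bbb3 Db4

Eb5: a fourth up reaches A, and 5 semitones makes it Ab5.
F4: a fourth up reaches B, and 5 semitones makes it Bb4.
A perfect fourth up from Ebb3 gives Abb3.
Fb3 up a perfect fourth is Bbb3.
Ab3 up a perfect fourth is Db4.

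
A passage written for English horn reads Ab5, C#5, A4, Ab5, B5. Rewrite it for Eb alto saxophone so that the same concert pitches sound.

First find concert pitch: the English horn sounds a perfect fifth below written, so Ab5 C#5 A4 Ab5 B5 sounds Db5 F#4 D4 Db5 E5.
Then write for Eb alto saxophone: it sounds a major sixth below written, so the part must be a major sixth above concert.
Db5 → Bb5
F#4 → D#5
D4 → B4
Db5 → Bb5
E5 → C#6

Bb5 D#5 B4 Bb5 C#6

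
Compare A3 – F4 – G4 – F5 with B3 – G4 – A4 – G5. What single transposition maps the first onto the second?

up a major second

From A3 to B3 is 2 letter names — a second of some quality.
A3 to B3 is 2 semitones, which makes it a major second; the second version is higher, so the direction is up.
Checking another pair — F5 → G5 — gives the same interval.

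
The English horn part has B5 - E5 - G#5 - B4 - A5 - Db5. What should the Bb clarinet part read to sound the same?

First find concert pitch: the English horn sounds a perfect fifth below written, so B5 E5 G#5 B4 A5 Db5 sounds E5 A4 C#5 E4 D5 Gb4.
Then write for Bb clarinet: it sounds a major second below written, so the part must be a major second above concert.
E5 → F#5
A4 → B4
C#5 → D#5
E4 → F#4
D5 → E5
Gb4 → Ab4

F#5 B4 D#5 F#4 E5 Ab4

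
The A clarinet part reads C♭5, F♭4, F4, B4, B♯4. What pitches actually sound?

Ab4 Db4 D4 G#4 G##4

The A clarinet sounds a minor third below written, so transpose each written note down a minor third.
Cb5 becomes Ab4
Fb4 becomes Db4
F4 becomes D4
B4 becomes G#4
B#4 becomes G##4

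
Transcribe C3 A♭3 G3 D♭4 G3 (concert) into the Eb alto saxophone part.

The Eb alto saxophone sounds a major sixth below written, so the written part must be a major sixth above concert — transpose each note up.
C3 → A3
Ab3 → F4
G3 → E4
Db4 → Bb4
G3 → E4

A3 F4 E4 Bb4 E4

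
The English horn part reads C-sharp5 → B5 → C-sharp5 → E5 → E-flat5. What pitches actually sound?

Written C4 on the English horn sounds as F3, a perfect fifth lower; apply that shift to every note.
C#5 gives F#4
B5 gives E5
C#5 gives F#4
E5 gives A4
Eb5 gives Ab4

F#4 E5 F#4 A4 Ab4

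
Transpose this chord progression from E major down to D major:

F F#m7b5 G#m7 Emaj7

E major down to D major is a major second; each chord root moves by that interval while the quality stays the same.
F: root F down a major second → Eb, giving Eb.
F#m7b5: root F# down a major second → E, giving Em7b5.
G#m7: root G# down a major second → F#, giving F#m7.
Emaj7: root E down a major second → D, giving Dmaj7.

Eb Em7b5 F#m7 Dmaj7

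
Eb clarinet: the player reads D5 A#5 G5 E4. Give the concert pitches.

F5 C#6 Bb5 G4

The Eb clarinet sounds a minor third above written, so transpose each written note up a minor third.
D5 gives F5
A#5 gives C#6
G5 gives Bb5
E4 gives G4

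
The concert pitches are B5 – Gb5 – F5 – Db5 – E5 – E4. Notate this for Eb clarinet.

G#5 Eb5 D5 Bb4 C#5 C#4

Written C4 sounds as Eb4 on the Eb clarinet, so concert pitches are written a minor third down.
B5 -> G#5
Gb5 -> Eb5
F5 -> D5
Db5 -> Bb4
E5 -> C#5
E4 -> C#4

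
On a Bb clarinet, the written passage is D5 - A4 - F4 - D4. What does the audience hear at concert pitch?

C5 G4 Eb4 C4

The Bb clarinet sounds a major second below written, so transpose each written note down a major second.
D5 to C5
A4 to G4
F4 to Eb4
D4 to C4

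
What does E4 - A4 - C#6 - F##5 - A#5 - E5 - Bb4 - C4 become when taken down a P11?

A perfect eleventh down from E4 gives B2.
A4 down a perfect eleventh is E3.
A perfect eleventh down from C#6 gives G#4.
F##5 down a perfect eleventh is C##4.
A#5: an eleventh down reaches E, and 17 semitones makes it E#4.
E5 down a perfect eleventh is B3.
Bb4: an eleventh down reaches F, and 17 semitones makes it F3.
C4: an eleventh down reaches G, and 17 semitones makes it G2.

B2 E3 G#4 C##4 E#4 B3 F3 G2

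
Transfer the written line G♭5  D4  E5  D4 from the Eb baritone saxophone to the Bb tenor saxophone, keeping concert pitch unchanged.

First find concert pitch: the Eb baritone saxophone sounds a major thirteenth below written, so G♭5 D4 E5 D4 sounds Bbb3 F2 G3 F2.
Then write for Bb tenor saxophone: it sounds a major ninth below written, so the part must be a major ninth above concert.
Bbb3 → Cb5
F2 → G3
G3 → A4
F2 → G3

Cb5 G3 A4 G3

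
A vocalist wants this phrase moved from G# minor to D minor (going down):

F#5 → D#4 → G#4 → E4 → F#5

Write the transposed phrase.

From G# down to D is an augmented fourth; apply that to each pitch.
F#5 becomes C5
D#4 becomes A3
G#4 becomes D4
E4 becomes Bb3
F#5 becomes C5

C5 A3 D4 Bb3 C5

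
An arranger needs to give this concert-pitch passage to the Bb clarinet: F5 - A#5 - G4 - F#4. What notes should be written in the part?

G5 B#5 A4 G#4

The Bb clarinet sounds a major second below written, so the written part must be a major second above concert — transpose each note up.
F5 becomes G5
A#5 becomes B#5
G4 becomes A4
F#4 becomes G#4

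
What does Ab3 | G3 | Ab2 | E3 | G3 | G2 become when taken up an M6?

Ab3 → F4
G3 → E4
Ab2 → F3
E3 → C#4
G3 → E4
G2 → E3

F4 E4 F3 C#4 E4 E3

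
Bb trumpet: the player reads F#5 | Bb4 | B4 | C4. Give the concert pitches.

E5 Ab4 A4 Bb3

The Bb trumpet sounds a major second below written, so transpose each written note down a major second.
F#5 -> E5
Bb4 -> Ab4
B4 -> A4
C4 -> Bb3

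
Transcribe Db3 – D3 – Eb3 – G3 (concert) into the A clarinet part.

Written C4 sounds as A3 on the A clarinet, so concert pitches are written a minor third up.
Db3 gives Fb3
D3 gives F3
Eb3 gives Gb3
G3 gives Bb3

Fb3 F3 Gb3 Bb3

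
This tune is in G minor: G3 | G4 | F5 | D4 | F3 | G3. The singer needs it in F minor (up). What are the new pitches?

From G up to F is a minor seventh; apply that to each pitch.
G3 to F4
G4 to F5
F5 to Eb6
D4 to C5
F3 to Eb4
G3 to F4

F4 F5 Eb6 C5 Eb4 F4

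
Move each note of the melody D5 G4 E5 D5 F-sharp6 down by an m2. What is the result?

C#5 F#4 D#5 C#5 E#6

D5 down a minor second is C#5.
G4 down a minor second is F#4.
E5: a second down reaches D, and 1 semitone makes it D#5.
A minor second down from D5 gives C#5.
A minor second down from F#6 gives E#6.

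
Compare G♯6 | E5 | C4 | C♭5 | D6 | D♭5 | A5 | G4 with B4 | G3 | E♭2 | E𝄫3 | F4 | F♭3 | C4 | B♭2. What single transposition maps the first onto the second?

Take the first pair: G#6 → B4. G to B spans 13 letter names, so the interval is some kind of thirteenth.
B4 to G#6 is 21 semitones, which makes it a major thirteenth; the second version is lower, so the direction is down.
Checking another pair — G4 → Bb2 — gives the same interval.

down a major thirteenth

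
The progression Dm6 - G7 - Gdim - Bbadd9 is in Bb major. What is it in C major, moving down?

Em6 A7 Adim Cadd9

Bb major down to C major is a minor seventh; each chord root moves by that interval while the quality stays the same.
Dm6: root D down a minor seventh → E, giving Em6.
G7: root G down a minor seventh → A, giving A7.
Gdim: root G down a minor seventh → A, giving Adim.
Bbadd9: root Bb down a minor seventh → C, giving Cadd9.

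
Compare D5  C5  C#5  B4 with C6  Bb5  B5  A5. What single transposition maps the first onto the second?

From D5 to C6 is 7 letter names — a seventh of some quality.
D5 to C6 is 10 semitones, which makes it a minor seventh; the second version is higher, so the direction is up.
Checking another pair — B4 → A5 — gives the same interval.

up a minor seventh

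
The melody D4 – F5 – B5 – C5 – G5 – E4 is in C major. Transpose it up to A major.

From C up to A is a major sixth; apply that to each pitch.
D4 -> B4
F5 -> D6
B5 -> G#6
C5 -> A5
G5 -> E6
E4 -> C#5

B4 D6 G#6 A5 E6 C#5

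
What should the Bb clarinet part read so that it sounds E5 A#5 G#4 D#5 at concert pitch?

F#5 B#5 A#4 E#5

Written C4 sounds as Bb3 on the Bb clarinet, so concert pitches are written a major second up.
E5 -> F#5
A#5 -> B#5
G#4 -> A#4
D#5 -> E#5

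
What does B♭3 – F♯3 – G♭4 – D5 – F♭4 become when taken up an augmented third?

D#4 A##3 B4 F##5 A4

Bb3 → D#4
F#3 → A##3
Gb4 → B4
D5 → F##5
Fb4 → A4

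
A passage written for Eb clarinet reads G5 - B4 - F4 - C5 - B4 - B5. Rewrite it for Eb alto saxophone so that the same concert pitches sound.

G6 B5 F5 C6 B5 B6

First find concert pitch: the Eb clarinet sounds a minor third above written, so G5 B4 F4 C5 B4 B5 sounds Bb5 D5 Ab4 Eb5 D5 D6.
Then write for Eb alto saxophone: it sounds a major sixth below written, so the part must be a major sixth above concert.
Bb5 → G6
D5 → B5
Ab4 → F5
Eb5 → C6
D5 → B5
D6 → B6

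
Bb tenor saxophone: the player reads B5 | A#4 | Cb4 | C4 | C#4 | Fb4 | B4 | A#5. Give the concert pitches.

A4 G#3 Bbb2 Bb2 B2 Ebb3 A3 G#4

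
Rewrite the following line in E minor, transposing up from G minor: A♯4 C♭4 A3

From G up to E is a major sixth; apply that to each pitch.
A#4 → F##5
Cb4 → Ab4
A3 → F#4

F##5 Ab4 F#4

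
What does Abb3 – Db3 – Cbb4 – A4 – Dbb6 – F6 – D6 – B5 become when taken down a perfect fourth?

Ebb3 Ab2 Gbb3 E4 Abb5 C6 A5 F#5

Abb3 down a perfect fourth is Ebb3.
Db3: a fourth down reaches A, and 5 semitones makes it Ab2.
A perfect fourth down from Cbb4 gives Gbb3.
A perfect fourth down from A4 gives E4.
Dbb6: a fourth down reaches A, and 5 semitones makes it Abb5.
F6: a fourth down reaches C, and 5 semitones makes it C6.
A perfect fourth down from D6 gives A5.
B5: a fourth down reaches F, and 5 semitones makes it F#5.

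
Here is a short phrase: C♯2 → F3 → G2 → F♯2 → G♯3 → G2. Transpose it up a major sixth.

A#2 D4 E3 D#3 E#4 E3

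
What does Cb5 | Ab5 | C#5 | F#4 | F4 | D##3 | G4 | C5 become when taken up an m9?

Dbb6 Bbb6 D6 G5 Gb5 E#4 Ab5 Db6

A minor ninth up from Cb5 gives Dbb6.
A minor ninth up from Ab5 gives Bbb6.
C#5 up a minor ninth is D6.
F#4: a ninth up reaches G, and 13 semitones makes it G5.
A minor ninth up from F4 gives Gb5.
A minor ninth up from D##3 gives E#4.
G4 up a minor ninth is Ab5.
A minor ninth up from C5 gives Db6.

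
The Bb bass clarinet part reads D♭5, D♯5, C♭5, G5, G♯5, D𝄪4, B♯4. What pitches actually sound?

Cb4 C#4 Bbb3 F4 F#4 C##3 A#3

Written C4 on the Bb bass clarinet sounds as Bb2, a major ninth lower; apply that shift to every note.
Db5 to Cb4
D#5 to C#4
Cb5 to Bbb3
G5 to F4
G#5 to F#4
D##4 to C##3
B#4 to A#3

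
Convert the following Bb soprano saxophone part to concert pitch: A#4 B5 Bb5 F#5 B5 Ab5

Written C4 on the Bb soprano saxophone sounds as Bb3, a major second lower; apply that shift to every note.
A#4 becomes G#4
B5 becomes A5
Bb5 becomes Ab5
F#5 becomes E5
B5 becomes A5
Ab5 becomes Gb5

G#4 A5 Ab5 E5 A5 Gb5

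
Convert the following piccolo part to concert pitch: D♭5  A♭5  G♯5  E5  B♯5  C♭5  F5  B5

Db6 Ab6 G#6 E6 B#6 Cb6 F6 B6

The piccolo sounds a perfect octave above written, so transpose each written note up a perfect octave.
Db5 gives Db6
Ab5 gives Ab6
G#5 gives G#6
E5 gives E6
B#5 gives B#6
Cb5 gives Cb6
F5 gives F6
B5 gives B6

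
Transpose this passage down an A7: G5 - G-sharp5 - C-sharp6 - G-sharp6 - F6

Abb4 Ab4 Db5 Ab5 Gbb5

G5 becomes Abb4
G#5 becomes Ab4
C#6 becomes Db5
G#6 becomes Ab5
F6 becomes Gbb5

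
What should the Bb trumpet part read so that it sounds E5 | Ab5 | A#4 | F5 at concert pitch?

Written C4 sounds as Bb3 on the Bb trumpet, so concert pitches are written a major second up.
E5 to F#5
Ab5 to Bb5
A#4 to B#4
F5 to G5

F#5 Bb5 B#4 G5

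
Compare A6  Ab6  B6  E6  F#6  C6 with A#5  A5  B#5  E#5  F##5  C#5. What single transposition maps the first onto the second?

Take the first pair: A6 → A#5. A to A spans 8 letter names, so the interval is some kind of octave.
A#5 to A6 is 11 semitones, which makes it a diminished octave; the second version is lower, so the direction is down.
Checking another pair — C6 → C#5 — gives the same interval.

down a diminished octave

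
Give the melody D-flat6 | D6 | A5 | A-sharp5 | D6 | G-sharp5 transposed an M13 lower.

Db6 -> Fb4
D6 -> F4
A5 -> C4
A#5 -> C#4
D6 -> F4
G#5 -> B3

Fb4 F4 C4 C#4 F4 B3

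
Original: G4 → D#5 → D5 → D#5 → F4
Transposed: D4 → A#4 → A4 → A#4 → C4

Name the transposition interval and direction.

down a perfect fourth

Take the first pair: G4 → D4. G to D spans 4 letter names, so the interval is some kind of fourth.
D4 to G4 is 5 semitones, which makes it a perfect fourth; the second version is lower, so the direction is down.
Checking another pair — F4 → C4 — gives the same interval.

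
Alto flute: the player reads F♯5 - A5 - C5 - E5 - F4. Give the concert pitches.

C#5 E5 G4 B4 C4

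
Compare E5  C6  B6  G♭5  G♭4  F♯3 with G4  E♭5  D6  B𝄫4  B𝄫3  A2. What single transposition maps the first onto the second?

down a major sixth

From E5 to G4 is 6 letter names — a sixth of some quality.
G4 to E5 is 9 semitones, which makes it a major sixth; the second version is lower, so the direction is down.
Checking another pair — F#3 → A2 — gives the same interval.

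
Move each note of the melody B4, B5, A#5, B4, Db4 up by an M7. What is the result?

B4 becomes A#5
B5 becomes A#6
A#5 becomes G##6
B4 becomes A#5
Db4 becomes C5

A#5 A#6 G##6 A#5 C5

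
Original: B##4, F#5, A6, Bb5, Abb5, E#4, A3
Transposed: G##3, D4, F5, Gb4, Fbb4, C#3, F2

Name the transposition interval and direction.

From B##4 to G##3 is 10 letter names — a tenth of some quality.
G##3 to B##4 is 16 semitones, which makes it a major tenth; the second version is lower, so the direction is down.
Checking another pair — A3 → F2 — gives the same interval.

down a major tenth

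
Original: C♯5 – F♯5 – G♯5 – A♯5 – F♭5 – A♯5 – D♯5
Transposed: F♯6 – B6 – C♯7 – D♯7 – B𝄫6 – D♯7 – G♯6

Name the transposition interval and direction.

Take the first pair: C#5 → F#6. C to F spans 11 letter names, so the interval is some kind of eleventh.
C#5 to F#6 is 17 semitones, which makes it a perfect eleventh; the second version is higher, so the direction is up.
Checking another pair — D#5 → G#6 — gives the same interval.

up a perfect eleventh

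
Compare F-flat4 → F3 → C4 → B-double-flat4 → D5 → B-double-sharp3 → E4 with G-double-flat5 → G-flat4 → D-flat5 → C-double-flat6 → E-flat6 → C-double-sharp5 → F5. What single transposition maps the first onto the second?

Take the first pair: Fb4 → Gbb5. F to G spans 9 letter names, so the interval is some kind of ninth.
Fb4 to Gbb5 is 13 semitones, which makes it a minor ninth; the second version is higher, so the direction is up.
Checking another pair — E4 → F5 — gives the same interval.

up a minor ninth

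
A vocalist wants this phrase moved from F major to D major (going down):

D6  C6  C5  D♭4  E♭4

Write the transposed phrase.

F major to D major down is a minor third, so every note moves down by that interval.
D6 → B5
C6 → A5
C5 → A4
Db4 → Bb3
Eb4 → C4

B5 A5 A4 Bb3 C4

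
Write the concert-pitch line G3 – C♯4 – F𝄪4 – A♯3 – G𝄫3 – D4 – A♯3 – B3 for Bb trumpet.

A3 D#4 G##4 B#3 Abb3 E4 B#3 C#4

Written C4 sounds as Bb3 on the Bb trumpet, so concert pitches are written a major second up.
G3 to A3
C#4 to D#4
F##4 to G##4
A#3 to B#3
Gbb3 to Abb3
D4 to E4
A#3 to B#3
B3 to C#4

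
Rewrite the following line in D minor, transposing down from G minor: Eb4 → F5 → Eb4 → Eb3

G minor to D minor down is a perfect fourth, so every note moves down by that interval.
Eb4 -> Bb3
F5 -> C5
Eb4 -> Bb3
Eb3 -> Bb2

Bb3 C5 Bb3 Bb2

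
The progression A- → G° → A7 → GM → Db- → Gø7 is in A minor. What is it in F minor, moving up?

F- Eb° F7 EbM Bbb- Ebø7

A minor up to F minor is a minor sixth; each chord root moves by that interval while the quality stays the same.
A-: root A up a minor sixth → F, giving F-.
G°: root G up a minor sixth → Eb, giving Eb°.
A7: root A up a minor sixth → F, giving F7.
GM: root G up a minor sixth → Eb, giving EbM.
Db-: root Db up a minor sixth → Bbb, giving Bbb-.
Gø7: root G up a minor sixth → Eb, giving Ebø7.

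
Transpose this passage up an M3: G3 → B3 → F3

G3 gives B3
B3 gives D#4
F3 gives A3

B3 D#4 A3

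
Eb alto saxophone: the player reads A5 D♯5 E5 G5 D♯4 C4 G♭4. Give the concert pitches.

C5 F#4 G4 Bb4 F#3 Eb3 Bbb3

The Eb alto saxophone sounds a major sixth below written, so transpose each written note down a major sixth.
A5 → C5
D#5 → F#4
E5 → G4
G5 → Bb4
D#4 → F#3
C4 → Eb3
Gb4 → Bbb3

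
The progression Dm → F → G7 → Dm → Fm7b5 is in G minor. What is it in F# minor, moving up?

G minor up to F# minor is a major seventh; each chord root moves by that interval while the quality stays the same.
Dm: root D up a major seventh → C#, giving C#m.
F: root F up a major seventh → E, giving E.
G7: root G up a major seventh → F#, giving F#7.
Dm: root D up a major seventh → C#, giving C#m.
Fm7b5: root F up a major seventh → E, giving Em7b5.

C#m E F#7 C#m Em7b5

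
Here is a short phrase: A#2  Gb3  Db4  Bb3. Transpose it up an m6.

F#3 Ebb4 Bbb4 Gb4

A#2 up a minor sixth is F#3.
Gb3: a sixth up reaches E, and 8 semitones makes it Ebb4.
Db4: a sixth up reaches B, and 8 semitones makes it Bbb4.
Bb3 up a minor sixth is Gb4.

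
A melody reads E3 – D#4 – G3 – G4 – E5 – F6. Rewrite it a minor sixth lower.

G#2 F##3 B2 B3 G#4 A5

A minor sixth down from E3 gives G#2.
D#4: a sixth down reaches F, and 8 semitones makes it F##3.
A minor sixth down from G3 gives B2.
G4 down a minor sixth is B3.
E5: a sixth down reaches G, and 8 semitones makes it G#4.
A minor sixth down from F6 gives A5.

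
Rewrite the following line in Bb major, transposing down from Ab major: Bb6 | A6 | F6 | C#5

C6 B5 G5 D#4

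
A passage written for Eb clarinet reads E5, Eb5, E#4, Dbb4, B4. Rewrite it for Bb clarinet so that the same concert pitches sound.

A5 Ab5 A#4 Gbb4 E5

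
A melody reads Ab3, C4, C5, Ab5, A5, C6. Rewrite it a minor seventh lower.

Bb2 D3 D4 Bb4 B4 D5

Ab3: a seventh down reaches B, and 10 semitones makes it Bb2.
C4: a seventh down reaches D, and 10 semitones makes it D3.
C5: a seventh down reaches D, and 10 semitones makes it D4.
A minor seventh down from Ab5 gives Bb4.
A5 down a minor seventh is B4.
A minor seventh down from C6 gives D5.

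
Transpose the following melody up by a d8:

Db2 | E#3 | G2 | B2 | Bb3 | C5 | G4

Dbb3 E4 Gb3 Bb3 Bbb4 Cb6 Gb5

Db2 up a diminished octave is Dbb3.
A diminished octave up from E#3 gives E4.
G2 up a diminished octave is Gb3.
A diminished octave up from B2 gives Bb3.
Bb3 up a diminished octave is Bbb4.
A diminished octave up from C5 gives Cb6.
G4: an octave up reaches G, and 11 semitones makes it Gb5.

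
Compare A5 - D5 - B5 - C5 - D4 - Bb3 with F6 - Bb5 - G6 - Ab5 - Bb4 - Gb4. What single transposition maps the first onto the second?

Take the first pair: A5 → F6. A to F spans 6 letter names, so the interval is some kind of sixth.
A5 to F6 is 8 semitones, which makes it a minor sixth; the second version is higher, so the direction is up.
Checking another pair — Bb3 → Gb4 — gives the same interval.

up a minor sixth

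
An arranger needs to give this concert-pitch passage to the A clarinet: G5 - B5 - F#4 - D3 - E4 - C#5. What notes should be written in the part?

Bb5 D6 A4 F3 G4 E5

Written C4 sounds as A3 on the A clarinet, so concert pitches are written a minor third up.
G5 to Bb5
B5 to D6
F#4 to A4
D3 to F3
E4 to G4
C#5 to E5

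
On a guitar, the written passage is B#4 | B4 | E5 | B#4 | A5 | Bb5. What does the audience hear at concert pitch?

B#3 B3 E4 B#3 A4 Bb4

Written C4 on the guitar sounds as C3, a perfect octave lower; apply that shift to every note.
B#4 becomes B#3
B4 becomes B3
E5 becomes E4
B#4 becomes B#3
A5 becomes A4
Bb5 becomes Bb4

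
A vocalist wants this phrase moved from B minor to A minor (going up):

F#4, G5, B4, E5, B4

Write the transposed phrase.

E5 F6 A5 D6 A5

From B up to A is a minor seventh; apply that to each pitch.
F#4 becomes E5
G5 becomes F6
B4 becomes A5
E5 becomes D6
B4 becomes A5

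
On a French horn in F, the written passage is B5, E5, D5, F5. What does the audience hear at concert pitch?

The French horn in F sounds a perfect fifth below written, so transpose each written note down a perfect fifth.
B5 gives E5
E5 gives A4
D5 gives G4
F5 gives Bb4

E5 A4 G4 Bb4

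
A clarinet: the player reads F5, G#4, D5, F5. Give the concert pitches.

D5 E#4 B4 D5

The A clarinet sounds a minor third below written, so transpose each written note down a minor third.
F5 → D5
G#4 → E#4
D5 → B4
F5 → D5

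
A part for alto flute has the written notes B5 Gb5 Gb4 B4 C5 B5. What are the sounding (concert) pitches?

F#5 Db5 Db4 F#4 G4 F#5

Written C4 on the alto flute sounds as G3, a perfect fourth lower; apply that shift to every note.
B5 to F#5
Gb5 to Db5
Gb4 to Db4
B4 to F#4
C5 to G4
B5 to F#5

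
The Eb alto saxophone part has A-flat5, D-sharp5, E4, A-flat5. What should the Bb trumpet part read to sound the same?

Db5 G#4 A3 Db5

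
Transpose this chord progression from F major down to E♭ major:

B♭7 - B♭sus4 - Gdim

Ab7 Absus4 Fdim

F major down to E♭ major is a major second; each chord root moves by that interval while the quality stays the same.
B♭7: root B♭ down a major second → Ab, giving Ab7.
B♭sus4: root B♭ down a major second → Ab, giving Absus4.
Gdim: root G down a major second → F, giving Fdim.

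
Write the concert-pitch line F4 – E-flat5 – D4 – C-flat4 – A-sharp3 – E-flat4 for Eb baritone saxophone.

D6 C7 B5 Ab5 F##5 C6

The Eb baritone saxophone sounds a major thirteenth below written, so the written part must be a major thirteenth above concert — transpose each note up.
F4 -> D6
Eb5 -> C7
D4 -> B5
Cb4 -> Ab5
A#3 -> F##5
Eb4 -> C6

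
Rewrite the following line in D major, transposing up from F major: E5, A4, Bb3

C#6 F#5 G4

F major to D major up is a major sixth, so every note moves up by that interval.
E5 -> C#6
A4 -> F#5
Bb3 -> G4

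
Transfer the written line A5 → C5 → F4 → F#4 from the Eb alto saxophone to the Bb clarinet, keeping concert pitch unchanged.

D5 F4 Bb3 B3

First find concert pitch: the Eb alto saxophone sounds a major sixth below written, so A5 C5 F4 F#4 sounds C5 Eb4 Ab3 A3.
Then write for Bb clarinet: it sounds a major second below written, so the part must be a major second above concert.
C5 → D5
Eb4 → F4
Ab3 → Bb3
A3 → B3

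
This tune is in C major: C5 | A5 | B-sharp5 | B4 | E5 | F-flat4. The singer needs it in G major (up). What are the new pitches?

G5 E6 F##6 F#5 B5 Cb5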